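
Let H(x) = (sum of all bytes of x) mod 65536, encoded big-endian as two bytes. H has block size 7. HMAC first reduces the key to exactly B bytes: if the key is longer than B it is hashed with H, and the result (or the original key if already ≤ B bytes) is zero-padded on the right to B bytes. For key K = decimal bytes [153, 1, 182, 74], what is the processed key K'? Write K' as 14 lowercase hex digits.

Key decimal bytes [153, 1, 182, 74] = 99 01 b6 4a is 4 bytes ≤ B = 7; zero-pad to 7 bytes: K' = 99 01 b6 4a 00 00 00.

9901b64a000000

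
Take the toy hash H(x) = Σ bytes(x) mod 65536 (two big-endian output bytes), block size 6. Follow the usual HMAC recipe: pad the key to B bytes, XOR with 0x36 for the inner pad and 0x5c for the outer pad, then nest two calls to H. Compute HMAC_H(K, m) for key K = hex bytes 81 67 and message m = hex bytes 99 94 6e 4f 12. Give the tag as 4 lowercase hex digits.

0367

Key hex bytes 81 67 is 2 bytes ≤ B = 6; zero-pad to 6 bytes: K' = 81 67 00 00 00 00.
K' ⊕ ipad = b7 51 36 36 36 36.  K' ⊕ opad = dd 3b 5c 5c 5c 5c.
Inner input = (K'⊕ipad) ∥ m = b7 51 36 36 36 36 ∥ 99 94 6e 4f 12.
Inner hash: sum = 183+81+54+54+54+54+153+148+110+79+18 = 988 → 03 dc.
Outer input = (K'⊕opad) ∥ inner = dd 3b 5c 5c 5c 5c ∥ 03 dc.
Outer hash (tag): sum = 221+59+92+92+92+92+3+220 = 871 → 03 67.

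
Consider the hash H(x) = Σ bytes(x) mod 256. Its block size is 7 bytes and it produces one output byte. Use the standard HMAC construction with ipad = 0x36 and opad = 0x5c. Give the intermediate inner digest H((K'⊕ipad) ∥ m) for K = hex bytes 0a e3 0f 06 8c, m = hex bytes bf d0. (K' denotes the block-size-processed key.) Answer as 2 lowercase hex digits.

Key hex bytes 0a e3 0f 06 8c is 5 bytes ≤ B = 7; zero-pad to 7 bytes: K' = 0a e3 0f 06 8c 00 00.
K' ⊕ ipad = 3c d5 39 30 ba 36 36.
Inner input = 3c d5 39 30 ba 36 36 ∥ bf d0.
Inner hash: sum = 60+213+57+48+186+54+54+191+208 = 1071; mod 256 = 47 → 2f.

2f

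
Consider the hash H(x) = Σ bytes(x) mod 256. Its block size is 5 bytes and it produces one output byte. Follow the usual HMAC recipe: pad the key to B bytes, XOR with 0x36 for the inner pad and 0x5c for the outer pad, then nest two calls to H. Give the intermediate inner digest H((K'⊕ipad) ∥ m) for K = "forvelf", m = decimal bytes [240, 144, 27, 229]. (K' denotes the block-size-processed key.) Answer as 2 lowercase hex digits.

Key "forvelf" = 66 6f 72 76 65 6c 66 is 7 bytes > B = 5, so hash it first: H(key) = f4, then zero-pad to 5 bytes: K' = f4 00 00 00 00.
K' ⊕ ipad = c2 36 36 36 36.
Inner input = c2 36 36 36 36 ∥ f0 90 1b e5.
Inner hash: sum = 194+54+54+54+54+240+144+27+229 = 1050; mod 256 = 26 → 1a.

1a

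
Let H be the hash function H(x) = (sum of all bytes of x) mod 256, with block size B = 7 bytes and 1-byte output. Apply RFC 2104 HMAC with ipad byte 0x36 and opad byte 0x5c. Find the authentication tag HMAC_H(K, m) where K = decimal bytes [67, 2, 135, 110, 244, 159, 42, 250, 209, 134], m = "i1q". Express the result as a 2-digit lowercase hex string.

09

Key decimal bytes [67, 2, 135, 110, 244, 159, 42, 250, 209, 134] = 43 02 87 6e f4 9f 2a fa d1 86 is 10 bytes > B = 7, so hash it first: H(key) = 48, then zero-pad to 7 bytes: K' = 48 00 00 00 00 00 00.
K' ⊕ ipad = 7e 36 36 36 36 36 36.  K' ⊕ opad = 14 5c 5c 5c 5c 5c 5c.
Inner input = (K'⊕ipad) ∥ m = 7e 36 36 36 36 36 36 ∥ 69 31 71.
Inner hash: sum = 126+54+54+54+54+54+54+105+49+113 = 717; mod 256 = 205 → cd.
Outer input = (K'⊕opad) ∥ inner = 14 5c 5c 5c 5c 5c 5c ∥ cd.
Outer hash (tag): sum = 20+92+92+92+92+92+92+205 = 777; mod 256 = 9 → 09.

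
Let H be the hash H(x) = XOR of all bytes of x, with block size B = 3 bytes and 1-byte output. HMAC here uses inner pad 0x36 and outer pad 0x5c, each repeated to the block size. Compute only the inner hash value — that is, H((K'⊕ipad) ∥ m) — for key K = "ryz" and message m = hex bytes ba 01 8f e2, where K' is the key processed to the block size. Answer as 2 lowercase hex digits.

91

Key "ryz" = 72 79 7a is exactly B = 3 bytes: K' = 72 79 7a.
K' ⊕ ipad = 44 4f 4c.
Inner input = 44 4f 4c ∥ ba 01 8f e2.
Inner hash: XOR 44⊕4f⊕4c⊕ba⊕01⊕8f⊕e2 = 91.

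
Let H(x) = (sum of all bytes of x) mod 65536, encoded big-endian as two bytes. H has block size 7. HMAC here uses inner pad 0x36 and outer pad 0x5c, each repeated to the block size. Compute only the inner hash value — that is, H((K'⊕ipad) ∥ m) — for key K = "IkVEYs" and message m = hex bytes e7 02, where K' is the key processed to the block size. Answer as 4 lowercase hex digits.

0382

Key "IkVEYs" = 49 6b 56 45 59 73 is 6 bytes ≤ B = 7; zero-pad to 7 bytes: K' = 49 6b 56 45 59 73 00.
K' ⊕ ipad = 7f 5d 60 73 6f 45 36.
Inner input = 7f 5d 60 73 6f 45 36 ∥ e7 02.
Inner hash: sum = 127+93+96+115+111+69+54+231+2 = 898 → 03 82.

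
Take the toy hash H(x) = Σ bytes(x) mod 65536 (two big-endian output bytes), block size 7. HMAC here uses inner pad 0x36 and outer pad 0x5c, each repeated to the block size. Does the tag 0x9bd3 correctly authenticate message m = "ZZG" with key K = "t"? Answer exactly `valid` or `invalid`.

invalid

Key "t" = 74 is 1 byte ≤ B = 7; zero-pad to 7 bytes: K' = 74 00 00 00 00 00 00.
K' ⊕ ipad = 42 36 36 36 36 36 36; K' ⊕ opad = 28 5c 5c 5c 5c 5c 5c.
Inner hash: sum = 66+54+54+54+54+54+54+90+90+71 = 641 → 02 81.
Outer hash (recomputed tag): sum = 40+92+92+92+92+92+92+2+129 = 723 → 02 d3.
Recomputed tag = 02d3; claimed = 9bd3 → mismatch.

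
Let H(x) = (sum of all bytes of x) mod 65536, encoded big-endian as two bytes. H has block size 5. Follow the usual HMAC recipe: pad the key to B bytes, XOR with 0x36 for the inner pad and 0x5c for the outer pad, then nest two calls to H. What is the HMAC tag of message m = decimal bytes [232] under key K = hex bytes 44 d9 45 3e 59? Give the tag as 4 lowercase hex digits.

Key hex bytes 44 d9 45 3e 59 is exactly B = 5 bytes: K' = 44 d9 45 3e 59.
K' ⊕ ipad = 72 ef 73 08 6f.  K' ⊕ opad = 18 85 19 62 05.
Inner input = (K'⊕ipad) ∥ m = 72 ef 73 08 6f ∥ e8.
Inner hash: sum = 114+239+115+8+111+232 = 819 → 03 33.
Outer input = (K'⊕opad) ∥ inner = 18 85 19 62 05 ∥ 03 33.
Outer hash (tag): sum = 24+133+25+98+5+3+51 = 339 → 01 53.

0153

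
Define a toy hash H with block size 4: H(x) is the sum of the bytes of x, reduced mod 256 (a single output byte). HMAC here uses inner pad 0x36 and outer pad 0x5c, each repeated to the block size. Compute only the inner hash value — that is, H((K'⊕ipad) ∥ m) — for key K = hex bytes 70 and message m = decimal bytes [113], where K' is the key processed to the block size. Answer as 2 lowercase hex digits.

Key hex bytes 70 is 1 byte ≤ B = 4; zero-pad to 4 bytes: K' = 70 00 00 00.
K' ⊕ ipad = 46 36 36 36.
Inner input = 46 36 36 36 ∥ 71.
Inner hash: sum = 70+54+54+54+113 = 345; mod 256 = 89 → 59.

59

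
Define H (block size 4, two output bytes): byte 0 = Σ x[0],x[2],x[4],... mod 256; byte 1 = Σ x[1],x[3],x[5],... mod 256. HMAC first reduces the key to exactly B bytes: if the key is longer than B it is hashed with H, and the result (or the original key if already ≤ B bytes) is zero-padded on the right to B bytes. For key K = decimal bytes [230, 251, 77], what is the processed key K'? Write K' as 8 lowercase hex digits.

Key decimal bytes [230, 251, 77] = e6 fb 4d is 3 bytes ≤ B = 4; zero-pad to 4 bytes: K' = e6 fb 4d 00.

e6fb4d00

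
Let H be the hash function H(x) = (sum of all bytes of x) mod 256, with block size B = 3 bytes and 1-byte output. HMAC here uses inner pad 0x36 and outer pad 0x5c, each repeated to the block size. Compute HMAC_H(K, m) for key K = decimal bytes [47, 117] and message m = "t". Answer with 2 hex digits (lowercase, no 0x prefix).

Key decimal bytes [47, 117] = 2f 75 is 2 bytes ≤ B = 3; zero-pad to 3 bytes: K' = 2f 75 00.
K' ⊕ ipad = 19 43 36.  K' ⊕ opad = 73 29 5c.
Inner input = (K'⊕ipad) ∥ m = 19 43 36 ∥ 74.
Inner hash: sum = 25+67+54+116 = 262; mod 256 = 6 → 06.
Outer input = (K'⊕opad) ∥ inner = 73 29 5c ∥ 06.
Outer hash (tag): sum = 115+41+92+6 = 254 → fe.

fe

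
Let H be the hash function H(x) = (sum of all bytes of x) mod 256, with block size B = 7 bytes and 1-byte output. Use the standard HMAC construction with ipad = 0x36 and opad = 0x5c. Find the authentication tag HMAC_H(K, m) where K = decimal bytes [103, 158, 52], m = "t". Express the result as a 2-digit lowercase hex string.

1c

Key decimal bytes [103, 158, 52] = 67 9e 34 is 3 bytes ≤ B = 7; zero-pad to 7 bytes: K' = 67 9e 34 00 00 00 00.
K' ⊕ ipad = 51 a8 02 36 36 36 36.  K' ⊕ opad = 3b c2 68 5c 5c 5c 5c.
Inner input = (K'⊕ipad) ∥ m = 51 a8 02 36 36 36 36 ∥ 74.
Inner hash: sum = 81+168+2+54+54+54+54+116 = 583; mod 256 = 71 → 47.
Outer input = (K'⊕opad) ∥ inner = 3b c2 68 5c 5c 5c 5c ∥ 47.
Outer hash (tag): sum = 59+194+104+92+92+92+92+71 = 796; mod 256 = 28 → 1c.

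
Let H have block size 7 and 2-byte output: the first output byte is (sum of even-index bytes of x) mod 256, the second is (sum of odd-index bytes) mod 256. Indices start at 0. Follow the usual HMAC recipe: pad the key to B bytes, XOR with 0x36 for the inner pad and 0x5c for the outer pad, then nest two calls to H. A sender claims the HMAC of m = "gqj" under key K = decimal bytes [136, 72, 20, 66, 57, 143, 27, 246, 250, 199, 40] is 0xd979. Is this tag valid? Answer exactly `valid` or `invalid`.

Key decimal bytes [136, 72, 20, 66, 57, 143, 27, 246, 250, 199, 40] = 88 48 14 42 39 8f 1b f6 fa c7 28 is 11 bytes > B = 7, so hash it first: H(key) = 12 d6, then zero-pad to 7 bytes: K' = 12 d6 00 00 00 00 00.
K' ⊕ ipad = 24 e0 36 36 36 36 36; K' ⊕ opad = 4e 8a 5c 5c 5c 5c 5c.
Inner hash: even-index sum = 311 mod 256 = 55; odd-index sum = 541 mod 256 = 29 → 37 1d.
Outer hash (recomputed tag): even-index sum = 383 mod 256 = 127; odd-index sum = 377 mod 256 = 121 → 7f 79.
Recomputed tag = 7f79; claimed = d979 → mismatch.

invalid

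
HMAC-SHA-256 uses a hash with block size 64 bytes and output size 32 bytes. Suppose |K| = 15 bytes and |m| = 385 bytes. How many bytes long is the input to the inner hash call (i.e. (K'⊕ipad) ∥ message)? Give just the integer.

Key is 15 ≤ 64 bytes, zero-padded: |K'| = 64.
Inner input = (K'⊕ipad) ∥ m → 64 + 385 = 449 bytes.

449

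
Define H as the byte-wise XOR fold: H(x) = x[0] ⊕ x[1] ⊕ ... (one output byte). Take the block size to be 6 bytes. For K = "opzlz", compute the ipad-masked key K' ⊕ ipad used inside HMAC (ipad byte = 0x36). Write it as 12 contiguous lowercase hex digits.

Key "opzlz" = 6f 70 7a 6c 7a is 5 bytes ≤ B = 6; zero-pad to 6 bytes: K' = 6f 70 7a 6c 7a 00.
XOR each byte with 0x36: 6f⊕36=59, 70⊕36=46, 7a⊕36=4c, 6c⊕36=5a, 7a⊕36=4c, 00⊕36=36.

59464c5a4c36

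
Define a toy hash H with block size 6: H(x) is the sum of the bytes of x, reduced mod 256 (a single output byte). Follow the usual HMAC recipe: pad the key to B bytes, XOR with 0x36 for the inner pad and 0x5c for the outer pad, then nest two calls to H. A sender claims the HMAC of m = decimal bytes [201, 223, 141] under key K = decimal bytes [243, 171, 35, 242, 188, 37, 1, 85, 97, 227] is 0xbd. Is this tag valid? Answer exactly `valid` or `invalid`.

invalid

Key decimal bytes [243, 171, 35, 242, 188, 37, 1, 85, 97, 227] = f3 ab 23 f2 bc 25 01 55 61 e3 is 10 bytes > B = 6, so hash it first: H(key) = 2e, then zero-pad to 6 bytes: K' = 2e 00 00 00 00 00.
K' ⊕ ipad = 18 36 36 36 36 36; K' ⊕ opad = 72 5c 5c 5c 5c 5c.
Inner hash: sum = 24+54+54+54+54+54+201+223+141 = 859; mod 256 = 91 → 5b.
Outer hash (recomputed tag): sum = 114+92+92+92+92+92+91 = 665; mod 256 = 153 → 99.
Recomputed tag = 99; claimed = bd → mismatch.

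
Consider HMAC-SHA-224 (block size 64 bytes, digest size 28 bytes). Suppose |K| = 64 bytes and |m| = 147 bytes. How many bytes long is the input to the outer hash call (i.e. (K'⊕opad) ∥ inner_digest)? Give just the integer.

Key is 64 ≤ 64 bytes, zero-padded: |K'| = 64.
Outer input = (K'⊕opad) ∥ H(inner) → 64 + 28 = 92 bytes.

92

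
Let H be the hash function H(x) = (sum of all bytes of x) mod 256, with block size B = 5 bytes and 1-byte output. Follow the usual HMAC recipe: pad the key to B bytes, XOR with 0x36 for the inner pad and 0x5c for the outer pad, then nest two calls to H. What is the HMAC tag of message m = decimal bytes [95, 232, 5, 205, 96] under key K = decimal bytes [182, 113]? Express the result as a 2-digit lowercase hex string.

0d

Key decimal bytes [182, 113] = b6 71 is 2 bytes ≤ B = 5; zero-pad to 5 bytes: K' = b6 71 00 00 00.
K' ⊕ ipad = 80 47 36 36 36.  K' ⊕ opad = ea 2d 5c 5c 5c.
Inner input = (K'⊕ipad) ∥ m = 80 47 36 36 36 ∥ 5f e8 05 cd 60.
Inner hash: sum = 128+71+54+54+54+95+232+5+205+96 = 994; mod 256 = 226 → e2.
Outer input = (K'⊕opad) ∥ inner = ea 2d 5c 5c 5c ∥ e2.
Outer hash (tag): sum = 234+45+92+92+92+226 = 781; mod 256 = 13 → 0d.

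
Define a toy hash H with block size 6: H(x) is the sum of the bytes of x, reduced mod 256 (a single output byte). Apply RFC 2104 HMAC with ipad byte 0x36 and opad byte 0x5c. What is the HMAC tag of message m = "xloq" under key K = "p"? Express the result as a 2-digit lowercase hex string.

10

Key "p" = 70 is 1 byte ≤ B = 6; zero-pad to 6 bytes: K' = 70 00 00 00 00 00.
K' ⊕ ipad = 46 36 36 36 36 36.  K' ⊕ opad = 2c 5c 5c 5c 5c 5c.
Inner input = (K'⊕ipad) ∥ m = 46 36 36 36 36 36 ∥ 78 6c 6f 71.
Inner hash: sum = 70+54+54+54+54+54+120+108+111+113 = 792; mod 256 = 24 → 18.
Outer input = (K'⊕opad) ∥ inner = 2c 5c 5c 5c 5c 5c ∥ 18.
Outer hash (tag): sum = 44+92+92+92+92+92+24 = 528; mod 256 = 16 → 10.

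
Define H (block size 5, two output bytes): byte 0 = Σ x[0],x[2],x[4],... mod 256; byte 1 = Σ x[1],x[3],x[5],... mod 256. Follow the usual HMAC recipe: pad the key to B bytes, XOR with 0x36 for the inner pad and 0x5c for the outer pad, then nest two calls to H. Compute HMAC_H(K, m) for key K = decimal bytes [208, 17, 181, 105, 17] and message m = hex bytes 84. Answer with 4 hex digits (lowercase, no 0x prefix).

cc12

Key decimal bytes [208, 17, 181, 105, 17] = d0 11 b5 69 11 is exactly B = 5 bytes: K' = d0 11 b5 69 11.
K' ⊕ ipad = e6 27 83 5f 27.  K' ⊕ opad = 8c 4d e9 35 4d.
Inner input = (K'⊕ipad) ∥ m = e6 27 83 5f 27 ∥ 84.
Inner hash: even-index sum = 400 mod 256 = 144; odd-index sum = 266 mod 256 = 10 → 90 0a.
Outer input = (K'⊕opad) ∥ inner = 8c 4d e9 35 4d ∥ 90 0a.
Outer hash (tag): even-index sum = 460 mod 256 = 204; odd-index sum = 274 mod 256 = 18 → cc 12.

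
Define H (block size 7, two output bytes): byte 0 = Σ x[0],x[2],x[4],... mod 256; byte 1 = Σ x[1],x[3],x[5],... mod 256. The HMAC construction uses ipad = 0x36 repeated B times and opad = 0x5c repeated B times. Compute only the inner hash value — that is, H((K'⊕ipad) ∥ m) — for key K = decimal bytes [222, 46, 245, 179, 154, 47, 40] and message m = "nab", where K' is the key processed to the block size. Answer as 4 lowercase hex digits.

Key decimal bytes [222, 46, 245, 179, 154, 47, 40] = de 2e f5 b3 9a 2f 28 is exactly B = 7 bytes: K' = de 2e f5 b3 9a 2f 28.
K' ⊕ ipad = e8 18 c3 85 ac 19 1e.
Inner input = e8 18 c3 85 ac 19 1e ∥ 6e 61 62.
Inner hash: even-index sum = 726 mod 256 = 214; odd-index sum = 390 mod 256 = 134 → d6 86.

d686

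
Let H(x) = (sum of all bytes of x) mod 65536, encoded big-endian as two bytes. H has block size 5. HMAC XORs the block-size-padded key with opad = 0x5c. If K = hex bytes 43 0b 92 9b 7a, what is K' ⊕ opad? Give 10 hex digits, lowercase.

Key hex bytes 43 0b 92 9b 7a is exactly B = 5 bytes: K' = 43 0b 92 9b 7a.
XOR each byte with 0x5c: 43⊕5c=1f, 0b⊕5c=57, 92⊕5c=ce, 9b⊕5c=c7, 7a⊕5c=26.

1f57cec726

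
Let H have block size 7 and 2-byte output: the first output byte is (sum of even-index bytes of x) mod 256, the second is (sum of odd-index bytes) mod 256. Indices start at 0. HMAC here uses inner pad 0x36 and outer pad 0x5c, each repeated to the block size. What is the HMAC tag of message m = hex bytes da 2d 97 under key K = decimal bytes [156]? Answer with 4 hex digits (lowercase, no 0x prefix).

e78d

Key decimal bytes [156] = 9c is 1 byte ≤ B = 7; zero-pad to 7 bytes: K' = 9c 00 00 00 00 00 00.
K' ⊕ ipad = aa 36 36 36 36 36 36.  K' ⊕ opad = c0 5c 5c 5c 5c 5c 5c.
Inner input = (K'⊕ipad) ∥ m = aa 36 36 36 36 36 36 ∥ da 2d 97.
Inner hash: even-index sum = 377 mod 256 = 121; odd-index sum = 531 mod 256 = 19 → 79 13.
Outer input = (K'⊕opad) ∥ inner = c0 5c 5c 5c 5c 5c 5c ∥ 79 13.
Outer hash (tag): even-index sum = 487 mod 256 = 231; odd-index sum = 397 mod 256 = 141 → e7 8d.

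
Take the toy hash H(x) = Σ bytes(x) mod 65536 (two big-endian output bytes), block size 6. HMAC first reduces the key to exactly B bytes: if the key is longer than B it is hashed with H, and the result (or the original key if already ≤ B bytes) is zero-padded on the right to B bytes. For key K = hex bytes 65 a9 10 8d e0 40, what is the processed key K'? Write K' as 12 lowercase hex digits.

65a9108de040

Key hex bytes 65 a9 10 8d e0 40 is exactly B = 6 bytes: K' = 65 a9 10 8d e0 40.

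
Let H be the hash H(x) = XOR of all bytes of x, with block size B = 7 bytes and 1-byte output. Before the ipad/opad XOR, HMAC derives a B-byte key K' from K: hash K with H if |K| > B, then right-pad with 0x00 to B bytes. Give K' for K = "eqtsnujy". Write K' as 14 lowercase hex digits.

|K| = 8 > B = 7, so first hash the key.
H(K): XOR 65⊕71⊕74⊕73⊕6e⊕75⊕6a⊕79 = 1b.
Zero-pad H(K) = 1b to 7 bytes: K' = 1b 00 00 00 00 00 00.

1b000000000000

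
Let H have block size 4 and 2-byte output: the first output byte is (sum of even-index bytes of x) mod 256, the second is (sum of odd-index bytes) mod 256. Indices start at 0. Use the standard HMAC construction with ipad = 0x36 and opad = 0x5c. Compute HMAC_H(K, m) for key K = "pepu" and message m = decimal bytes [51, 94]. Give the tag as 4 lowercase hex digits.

Key "pepu" = 70 65 70 75 is exactly B = 4 bytes: K' = 70 65 70 75.
K' ⊕ ipad = 46 53 46 43.  K' ⊕ opad = 2c 39 2c 29.
Inner input = (K'⊕ipad) ∥ m = 46 53 46 43 ∥ 33 5e.
Inner hash: even-index sum = 191 mod 256 = 191; odd-index sum = 244 mod 256 = 244 → bf f4.
Outer input = (K'⊕opad) ∥ inner = 2c 39 2c 29 ∥ bf f4.
Outer hash (tag): even-index sum = 279 mod 256 = 23; odd-index sum = 342 mod 256 = 86 → 17 56.

1756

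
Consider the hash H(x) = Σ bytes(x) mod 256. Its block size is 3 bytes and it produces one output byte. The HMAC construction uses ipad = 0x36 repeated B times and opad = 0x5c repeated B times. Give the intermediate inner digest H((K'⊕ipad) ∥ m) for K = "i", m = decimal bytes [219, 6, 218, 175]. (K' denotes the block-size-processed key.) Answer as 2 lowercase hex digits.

35

Key "i" = 69 is 1 byte ≤ B = 3; zero-pad to 3 bytes: K' = 69 00 00.
K' ⊕ ipad = 5f 36 36.
Inner input = 5f 36 36 ∥ db 06 da af.
Inner hash: sum = 95+54+54+219+6+218+175 = 821; mod 256 = 53 → 35.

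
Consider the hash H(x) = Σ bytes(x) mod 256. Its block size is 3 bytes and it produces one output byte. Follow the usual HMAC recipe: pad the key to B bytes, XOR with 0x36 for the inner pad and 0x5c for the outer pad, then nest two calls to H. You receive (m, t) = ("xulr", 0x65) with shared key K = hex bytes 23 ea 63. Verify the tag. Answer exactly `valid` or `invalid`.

invalid

Key hex bytes 23 ea 63 is exactly B = 3 bytes: K' = 23 ea 63.
K' ⊕ ipad = 15 dc 55; K' ⊕ opad = 7f b6 3f.
Inner hash: sum = 21+220+85+120+117+108+114 = 785; mod 256 = 17 → 11.
Outer hash (recomputed tag): sum = 127+182+63+17 = 389; mod 256 = 133 → 85.
Recomputed tag = 85; claimed = 65 → mismatch.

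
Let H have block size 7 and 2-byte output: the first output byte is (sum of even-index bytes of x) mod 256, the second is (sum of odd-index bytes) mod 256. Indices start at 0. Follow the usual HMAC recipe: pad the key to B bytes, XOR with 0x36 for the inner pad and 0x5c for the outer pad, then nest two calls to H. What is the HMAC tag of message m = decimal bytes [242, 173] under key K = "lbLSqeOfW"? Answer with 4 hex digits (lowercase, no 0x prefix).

Key "lbLSqeOfW" = 6c 62 4c 53 71 65 4f 66 57 is 9 bytes > B = 7, so hash it first: H(key) = cf 80, then zero-pad to 7 bytes: K' = cf 80 00 00 00 00 00.
K' ⊕ ipad = f9 b6 36 36 36 36 36.  K' ⊕ opad = 93 dc 5c 5c 5c 5c 5c.
Inner input = (K'⊕ipad) ∥ m = f9 b6 36 36 36 36 36 ∥ f2 ad.
Inner hash: even-index sum = 584 mod 256 = 72; odd-index sum = 532 mod 256 = 20 → 48 14.
Outer input = (K'⊕opad) ∥ inner = 93 dc 5c 5c 5c 5c 5c ∥ 48 14.
Outer hash (tag): even-index sum = 443 mod 256 = 187; odd-index sum = 476 mod 256 = 220 → bb dc.

bbdc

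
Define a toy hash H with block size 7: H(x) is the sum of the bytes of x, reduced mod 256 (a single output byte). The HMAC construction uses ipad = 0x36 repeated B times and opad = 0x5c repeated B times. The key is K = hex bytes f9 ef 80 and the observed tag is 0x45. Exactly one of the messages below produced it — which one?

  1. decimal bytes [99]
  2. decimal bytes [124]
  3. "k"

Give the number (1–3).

Key hex bytes f9 ef 80 is 3 bytes ≤ B = 7; zero-pad to 7 bytes: K' = f9 ef 80 00 00 00 00.
K' ⊕ ipad = cf d9 b6 36 36 36 36; K' ⊕ opad = a5 b3 dc 5c 5c 5c 5c.
m1: inner = H(cf d9 b6 36 36 36 36 63) = 99; tag = H(a5 b3 dc 5c 5c 5c 5c 99) = 3d
m2: inner = H(cf d9 b6 36 36 36 36 7c) = b2; tag = H(a5 b3 dc 5c 5c 5c 5c b2) = 56
m3: inner = H(cf d9 b6 36 36 36 36 6b) = a1; tag = H(a5 b3 dc 5c 5c 5c 5c a1) = 45 ← matches

3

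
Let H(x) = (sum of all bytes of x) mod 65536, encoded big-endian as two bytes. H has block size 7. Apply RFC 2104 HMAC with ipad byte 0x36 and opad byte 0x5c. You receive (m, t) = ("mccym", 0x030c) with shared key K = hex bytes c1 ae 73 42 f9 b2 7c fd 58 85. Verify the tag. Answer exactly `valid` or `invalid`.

valid

Key hex bytes c1 ae 73 42 f9 b2 7c fd 58 85 is 10 bytes > B = 7, so hash it first: H(key) = 06 25, then zero-pad to 7 bytes: K' = 06 25 00 00 00 00 00.
K' ⊕ ipad = 30 13 36 36 36 36 36; K' ⊕ opad = 5a 79 5c 5c 5c 5c 5c.
Inner hash: sum = 48+19+54+54+54+54+54+109+99+99+121+109 = 874 → 03 6a.
Outer hash (recomputed tag): sum = 90+121+92+92+92+92+92+3+106 = 780 → 03 0c.
Recomputed tag = 030c; claimed = 030c → match.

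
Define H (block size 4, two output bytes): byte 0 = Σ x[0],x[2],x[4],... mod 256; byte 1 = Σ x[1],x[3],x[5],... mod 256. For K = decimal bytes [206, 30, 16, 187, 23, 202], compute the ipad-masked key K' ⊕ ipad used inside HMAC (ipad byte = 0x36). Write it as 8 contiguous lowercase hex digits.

Key decimal bytes [206, 30, 16, 187, 23, 202] = ce 1e 10 bb 17 ca is 6 bytes > B = 4, so hash it first: H(key) = f5 a3, then zero-pad to 4 bytes: K' = f5 a3 00 00.
XOR each byte with 0x36: f5⊕36=c3, a3⊕36=95, 00⊕36=36, 00⊕36=36.

c3953636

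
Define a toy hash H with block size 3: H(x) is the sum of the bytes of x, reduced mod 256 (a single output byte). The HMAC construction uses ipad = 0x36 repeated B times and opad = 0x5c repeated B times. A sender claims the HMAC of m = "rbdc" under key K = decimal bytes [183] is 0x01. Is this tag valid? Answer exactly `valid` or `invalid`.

invalid

Key decimal bytes [183] = b7 is 1 byte ≤ B = 3; zero-pad to 3 bytes: K' = b7 00 00.
K' ⊕ ipad = 81 36 36; K' ⊕ opad = eb 5c 5c.
Inner hash: sum = 129+54+54+114+98+100+99 = 648; mod 256 = 136 → 88.
Outer hash (recomputed tag): sum = 235+92+92+136 = 555; mod 256 = 43 → 2b.
Recomputed tag = 2b; claimed = 01 → mismatch.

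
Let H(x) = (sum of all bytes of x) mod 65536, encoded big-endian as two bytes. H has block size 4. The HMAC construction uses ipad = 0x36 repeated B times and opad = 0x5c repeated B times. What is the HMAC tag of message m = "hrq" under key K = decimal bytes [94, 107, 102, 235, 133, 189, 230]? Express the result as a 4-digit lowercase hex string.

Key decimal bytes [94, 107, 102, 235, 133, 189, 230] = 5e 6b 66 eb 85 bd e6 is 7 bytes > B = 4, so hash it first: H(key) = 04 42, then zero-pad to 4 bytes: K' = 04 42 00 00.
K' ⊕ ipad = 32 74 36 36.  K' ⊕ opad = 58 1e 5c 5c.
Inner input = (K'⊕ipad) ∥ m = 32 74 36 36 ∥ 68 72 71.
Inner hash: sum = 50+116+54+54+104+114+113 = 605 → 02 5d.
Outer input = (K'⊕opad) ∥ inner = 58 1e 5c 5c ∥ 02 5d.
Outer hash (tag): sum = 88+30+92+92+2+93 = 397 → 01 8d.

018d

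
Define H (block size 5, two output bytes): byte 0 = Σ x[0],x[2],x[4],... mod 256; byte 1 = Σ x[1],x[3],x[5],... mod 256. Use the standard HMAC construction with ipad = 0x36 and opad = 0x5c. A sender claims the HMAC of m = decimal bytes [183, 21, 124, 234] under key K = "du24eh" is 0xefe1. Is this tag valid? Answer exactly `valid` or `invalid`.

valid

Key "du24eh" = 64 75 32 34 65 68 is 6 bytes > B = 5, so hash it first: H(key) = fb 11, then zero-pad to 5 bytes: K' = fb 11 00 00 00.
K' ⊕ ipad = cd 27 36 36 36; K' ⊕ opad = a7 4d 5c 5c 5c.
Inner hash: even-index sum = 568 mod 256 = 56; odd-index sum = 400 mod 256 = 144 → 38 90.
Outer hash (recomputed tag): even-index sum = 495 mod 256 = 239; odd-index sum = 225 mod 256 = 225 → ef e1.
Recomputed tag = efe1; claimed = efe1 → match.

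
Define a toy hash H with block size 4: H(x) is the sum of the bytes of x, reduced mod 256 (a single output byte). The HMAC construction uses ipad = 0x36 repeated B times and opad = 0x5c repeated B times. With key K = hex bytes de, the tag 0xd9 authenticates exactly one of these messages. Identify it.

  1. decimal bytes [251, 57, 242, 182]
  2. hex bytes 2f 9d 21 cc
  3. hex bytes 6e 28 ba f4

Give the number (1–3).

Key hex bytes de is 1 byte ≤ B = 4; zero-pad to 4 bytes: K' = de 00 00 00.
K' ⊕ ipad = e8 36 36 36; K' ⊕ opad = 82 5c 5c 5c.
m1: inner = H(e8 36 36 36 fb 39 f2 b6) = 66; tag = H(82 5c 5c 5c 66) = fc
m2: inner = H(e8 36 36 36 2f 9d 21 cc) = 43; tag = H(82 5c 5c 5c 43) = d9 ← matches
m3: inner = H(e8 36 36 36 6e 28 ba f4) = ce; tag = H(82 5c 5c 5c ce) = 64

2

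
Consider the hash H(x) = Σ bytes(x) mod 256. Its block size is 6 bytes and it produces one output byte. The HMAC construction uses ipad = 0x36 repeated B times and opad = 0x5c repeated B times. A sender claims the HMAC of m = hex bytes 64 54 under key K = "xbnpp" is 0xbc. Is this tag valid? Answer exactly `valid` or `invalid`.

Key "xbnpp" = 78 62 6e 70 70 is 5 bytes ≤ B = 6; zero-pad to 6 bytes: K' = 78 62 6e 70 70 00.
K' ⊕ ipad = 4e 54 58 46 46 36; K' ⊕ opad = 24 3e 32 2c 2c 5c.
Inner hash: sum = 78+84+88+70+70+54+100+84 = 628; mod 256 = 116 → 74.
Outer hash (recomputed tag): sum = 36+62+50+44+44+92+116 = 444; mod 256 = 188 → bc.
Recomputed tag = bc; claimed = bc → match.

valid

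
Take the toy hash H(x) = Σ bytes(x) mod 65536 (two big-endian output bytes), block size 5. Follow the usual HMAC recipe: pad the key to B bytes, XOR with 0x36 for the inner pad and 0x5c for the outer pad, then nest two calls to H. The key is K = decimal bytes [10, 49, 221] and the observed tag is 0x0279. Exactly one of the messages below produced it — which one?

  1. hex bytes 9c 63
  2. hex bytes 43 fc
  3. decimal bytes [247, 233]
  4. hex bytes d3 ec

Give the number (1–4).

3

Key decimal bytes [10, 49, 221] = 0a 31 dd is 3 bytes ≤ B = 5; zero-pad to 5 bytes: K' = 0a 31 dd 00 00.
K' ⊕ ipad = 3c 07 eb 36 36; K' ⊕ opad = 56 6d 81 5c 5c.
m1: inner = H(3c 07 eb 36 36 9c 63) = 02 99; tag = H(56 6d 81 5c 5c 02 99) = 0297
m2: inner = H(3c 07 eb 36 36 43 fc) = 02 d9; tag = H(56 6d 81 5c 5c 02 d9) = 02d7
m3: inner = H(3c 07 eb 36 36 f7 e9) = 03 7a; tag = H(56 6d 81 5c 5c 03 7a) = 0279 ← matches
m4: inner = H(3c 07 eb 36 36 d3 ec) = 03 59; tag = H(56 6d 81 5c 5c 03 59) = 0258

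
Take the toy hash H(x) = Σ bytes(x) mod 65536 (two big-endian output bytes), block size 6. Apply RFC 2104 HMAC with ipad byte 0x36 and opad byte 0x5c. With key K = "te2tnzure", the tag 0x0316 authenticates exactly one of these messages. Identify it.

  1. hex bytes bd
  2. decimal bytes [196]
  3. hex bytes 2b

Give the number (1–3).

2

Key "te2tnzure" = 74 65 32 74 6e 7a 75 72 65 is 9 bytes > B = 6, so hash it first: H(key) = 03 b3, then zero-pad to 6 bytes: K' = 03 b3 00 00 00 00.
K' ⊕ ipad = 35 85 36 36 36 36; K' ⊕ opad = 5f ef 5c 5c 5c 5c.
m1: inner = H(35 85 36 36 36 36 bd) = 02 4f; tag = H(5f ef 5c 5c 5c 5c 02 4f) = 030f
m2: inner = H(35 85 36 36 36 36 c4) = 02 56; tag = H(5f ef 5c 5c 5c 5c 02 56) = 0316 ← matches
m3: inner = H(35 85 36 36 36 36 2b) = 01 bd; tag = H(5f ef 5c 5c 5c 5c 01 bd) = 037c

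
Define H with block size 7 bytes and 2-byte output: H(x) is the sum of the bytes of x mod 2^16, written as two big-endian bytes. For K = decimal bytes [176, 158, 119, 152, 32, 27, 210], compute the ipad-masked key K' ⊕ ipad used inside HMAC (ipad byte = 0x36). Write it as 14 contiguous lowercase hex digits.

86a841ae162de4

Key decimal bytes [176, 158, 119, 152, 32, 27, 210] = b0 9e 77 98 20 1b d2 is exactly B = 7 bytes: K' = b0 9e 77 98 20 1b d2.
XOR each byte with 0x36: b0⊕36=86, 9e⊕36=a8, 77⊕36=41, 98⊕36=ae, 20⊕36=16, 1b⊕36=2d, d2⊕36=e4.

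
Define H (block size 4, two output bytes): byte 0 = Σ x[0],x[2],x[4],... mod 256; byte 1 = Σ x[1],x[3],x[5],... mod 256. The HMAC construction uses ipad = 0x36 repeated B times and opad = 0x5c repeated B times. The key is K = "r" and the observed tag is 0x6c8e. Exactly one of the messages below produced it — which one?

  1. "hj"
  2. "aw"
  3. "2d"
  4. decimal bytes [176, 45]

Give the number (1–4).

Key "r" = 72 is 1 byte ≤ B = 4; zero-pad to 4 bytes: K' = 72 00 00 00.
K' ⊕ ipad = 44 36 36 36; K' ⊕ opad = 2e 5c 5c 5c.
m1: inner = H(44 36 36 36 68 6a) = e2 d6; tag = H(2e 5c 5c 5c e2 d6) = 6c8e ← matches
m2: inner = H(44 36 36 36 61 77) = db e3; tag = H(2e 5c 5c 5c db e3) = 659b
m3: inner = H(44 36 36 36 32 64) = ac d0; tag = H(2e 5c 5c 5c ac d0) = 3688
m4: inner = H(44 36 36 36 b0 2d) = 2a 99; tag = H(2e 5c 5c 5c 2a 99) = b451

1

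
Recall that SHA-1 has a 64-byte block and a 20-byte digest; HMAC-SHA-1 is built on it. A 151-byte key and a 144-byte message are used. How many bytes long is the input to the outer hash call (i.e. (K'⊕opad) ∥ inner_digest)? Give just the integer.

Key is 151 > 64 bytes, so it is hashed to 20 bytes then zero-padded to 64: |K'| = 64.
Outer input = (K'⊕opad) ∥ H(inner) → 64 + 20 = 84 bytes.

84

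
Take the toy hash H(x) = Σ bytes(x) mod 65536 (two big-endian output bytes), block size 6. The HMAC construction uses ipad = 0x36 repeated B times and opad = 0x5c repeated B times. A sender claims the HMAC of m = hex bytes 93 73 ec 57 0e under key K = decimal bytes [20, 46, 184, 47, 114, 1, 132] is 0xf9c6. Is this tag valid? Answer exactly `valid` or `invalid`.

Key decimal bytes [20, 46, 184, 47, 114, 1, 132] = 14 2e b8 2f 72 01 84 is 7 bytes > B = 6, so hash it first: H(key) = 02 20, then zero-pad to 6 bytes: K' = 02 20 00 00 00 00.
K' ⊕ ipad = 34 16 36 36 36 36; K' ⊕ opad = 5e 7c 5c 5c 5c 5c.
Inner hash: sum = 52+22+54+54+54+54+147+115+236+87+14 = 889 → 03 79.
Outer hash (recomputed tag): sum = 94+124+92+92+92+92+3+121 = 710 → 02 c6.
Recomputed tag = 02c6; claimed = f9c6 → mismatch.

invalid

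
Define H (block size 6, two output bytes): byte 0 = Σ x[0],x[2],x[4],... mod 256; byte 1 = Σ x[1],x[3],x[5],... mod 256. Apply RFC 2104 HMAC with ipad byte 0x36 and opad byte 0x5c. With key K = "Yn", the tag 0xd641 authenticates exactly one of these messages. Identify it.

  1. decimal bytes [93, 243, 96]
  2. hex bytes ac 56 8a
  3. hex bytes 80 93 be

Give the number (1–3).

3

Key "Yn" = 59 6e is 2 bytes ≤ B = 6; zero-pad to 6 bytes: K' = 59 6e 00 00 00 00.
K' ⊕ ipad = 6f 58 36 36 36 36; K' ⊕ opad = 05 32 5c 5c 5c 5c.
m1: inner = H(6f 58 36 36 36 36 5d f3 60) = 98 b7; tag = H(05 32 5c 5c 5c 5c 98 b7) = 55a1
m2: inner = H(6f 58 36 36 36 36 ac 56 8a) = 11 1a; tag = H(05 32 5c 5c 5c 5c 11 1a) = ce04
m3: inner = H(6f 58 36 36 36 36 80 93 be) = 19 57; tag = H(05 32 5c 5c 5c 5c 19 57) = d641 ← matches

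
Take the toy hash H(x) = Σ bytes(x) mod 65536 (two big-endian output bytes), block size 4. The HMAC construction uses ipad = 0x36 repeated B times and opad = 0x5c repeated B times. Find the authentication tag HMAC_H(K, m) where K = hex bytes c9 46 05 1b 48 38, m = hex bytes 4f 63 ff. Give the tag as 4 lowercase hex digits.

02f7

Key hex bytes c9 46 05 1b 48 38 is 6 bytes > B = 4, so hash it first: H(key) = 01 af, then zero-pad to 4 bytes: K' = 01 af 00 00.
K' ⊕ ipad = 37 99 36 36.  K' ⊕ opad = 5d f3 5c 5c.
Inner input = (K'⊕ipad) ∥ m = 37 99 36 36 ∥ 4f 63 ff.
Inner hash: sum = 55+153+54+54+79+99+255 = 749 → 02 ed.
Outer input = (K'⊕opad) ∥ inner = 5d f3 5c 5c ∥ 02 ed.
Outer hash (tag): sum = 93+243+92+92+2+237 = 759 → 02 f7.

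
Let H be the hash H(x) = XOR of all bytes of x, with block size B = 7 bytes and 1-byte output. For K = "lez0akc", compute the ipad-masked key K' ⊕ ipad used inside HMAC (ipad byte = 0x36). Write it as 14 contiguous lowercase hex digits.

Key "lez0akc" = 6c 65 7a 30 61 6b 63 is exactly B = 7 bytes: K' = 6c 65 7a 30 61 6b 63.
XOR each byte with 0x36: 6c⊕36=5a, 65⊕36=53, 7a⊕36=4c, 30⊕36=06, 61⊕36=57, 6b⊕36=5d, 63⊕36=55.

5a534c06575d55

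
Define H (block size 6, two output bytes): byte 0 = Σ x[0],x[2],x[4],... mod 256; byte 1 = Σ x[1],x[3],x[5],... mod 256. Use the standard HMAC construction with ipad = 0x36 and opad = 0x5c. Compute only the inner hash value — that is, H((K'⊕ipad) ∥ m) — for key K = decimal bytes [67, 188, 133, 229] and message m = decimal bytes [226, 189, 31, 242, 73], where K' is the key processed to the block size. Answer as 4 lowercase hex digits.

a842

Key decimal bytes [67, 188, 133, 229] = 43 bc 85 e5 is 4 bytes ≤ B = 6; zero-pad to 6 bytes: K' = 43 bc 85 e5 00 00.
K' ⊕ ipad = 75 8a b3 d3 36 36.
Inner input = 75 8a b3 d3 36 36 ∥ e2 bd 1f f2 49.
Inner hash: even-index sum = 680 mod 256 = 168; odd-index sum = 834 mod 256 = 66 → a8 42.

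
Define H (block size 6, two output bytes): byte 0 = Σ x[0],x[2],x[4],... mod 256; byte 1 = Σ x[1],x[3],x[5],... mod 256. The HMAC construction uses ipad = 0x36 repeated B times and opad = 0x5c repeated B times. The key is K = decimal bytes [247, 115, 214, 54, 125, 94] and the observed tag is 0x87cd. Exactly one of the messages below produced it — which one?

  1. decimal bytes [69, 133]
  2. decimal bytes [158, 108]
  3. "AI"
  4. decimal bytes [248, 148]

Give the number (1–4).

Key decimal bytes [247, 115, 214, 54, 125, 94] = f7 73 d6 36 7d 5e is exactly B = 6 bytes: K' = f7 73 d6 36 7d 5e.
K' ⊕ ipad = c1 45 e0 00 4b 68; K' ⊕ opad = ab 2f 8a 6a 21 02.
m1: inner = H(c1 45 e0 00 4b 68 45 85) = 31 32; tag = H(ab 2f 8a 6a 21 02 31 32) = 87cd ← matches
m2: inner = H(c1 45 e0 00 4b 68 9e 6c) = 8a 19; tag = H(ab 2f 8a 6a 21 02 8a 19) = e0b4
m3: inner = H(c1 45 e0 00 4b 68 41 49) = 2d f6; tag = H(ab 2f 8a 6a 21 02 2d f6) = 8391
m4: inner = H(c1 45 e0 00 4b 68 f8 94) = e4 41; tag = H(ab 2f 8a 6a 21 02 e4 41) = 3adc

1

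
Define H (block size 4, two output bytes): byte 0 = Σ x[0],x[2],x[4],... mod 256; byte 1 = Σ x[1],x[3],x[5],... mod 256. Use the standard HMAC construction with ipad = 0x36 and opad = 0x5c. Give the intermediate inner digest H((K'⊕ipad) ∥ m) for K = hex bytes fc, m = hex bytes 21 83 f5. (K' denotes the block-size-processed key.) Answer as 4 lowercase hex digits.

16ef

Key hex bytes fc is 1 byte ≤ B = 4; zero-pad to 4 bytes: K' = fc 00 00 00.
K' ⊕ ipad = ca 36 36 36.
Inner input = ca 36 36 36 ∥ 21 83 f5.
Inner hash: even-index sum = 534 mod 256 = 22; odd-index sum = 239 mod 256 = 239 → 16 ef.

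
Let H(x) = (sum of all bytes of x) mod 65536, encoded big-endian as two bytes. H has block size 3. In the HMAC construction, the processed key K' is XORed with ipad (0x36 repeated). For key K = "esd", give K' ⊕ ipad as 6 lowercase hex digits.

534552

Key "esd" = 65 73 64 is exactly B = 3 bytes: K' = 65 73 64.
XOR each byte with 0x36: 65⊕36=53, 73⊕36=45, 64⊕36=52.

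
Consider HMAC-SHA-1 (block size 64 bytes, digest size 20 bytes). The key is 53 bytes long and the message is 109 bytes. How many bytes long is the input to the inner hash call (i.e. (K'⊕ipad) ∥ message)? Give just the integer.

173

Key is 53 ≤ 64 bytes, zero-padded: |K'| = 64.
Inner input = (K'⊕ipad) ∥ m → 64 + 109 = 173 bytes.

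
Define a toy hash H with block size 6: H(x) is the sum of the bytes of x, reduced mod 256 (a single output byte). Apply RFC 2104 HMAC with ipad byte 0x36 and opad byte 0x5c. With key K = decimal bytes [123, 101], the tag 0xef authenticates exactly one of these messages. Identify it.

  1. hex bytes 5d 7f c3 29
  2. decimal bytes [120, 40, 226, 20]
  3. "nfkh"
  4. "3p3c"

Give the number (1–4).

3

Key decimal bytes [123, 101] = 7b 65 is 2 bytes ≤ B = 6; zero-pad to 6 bytes: K' = 7b 65 00 00 00 00.
K' ⊕ ipad = 4d 53 36 36 36 36; K' ⊕ opad = 27 39 5c 5c 5c 5c.
m1: inner = H(4d 53 36 36 36 36 5d 7f c3 29) = 40; tag = H(27 39 5c 5c 5c 5c 40) = 10
m2: inner = H(4d 53 36 36 36 36 78 28 e2 14) = 0e; tag = H(27 39 5c 5c 5c 5c 0e) = de
m3: inner = H(4d 53 36 36 36 36 6e 66 6b 68) = 1f; tag = H(27 39 5c 5c 5c 5c 1f) = ef ← matches
m4: inner = H(4d 53 36 36 36 36 33 70 33 63) = b1; tag = H(27 39 5c 5c 5c 5c b1) = 81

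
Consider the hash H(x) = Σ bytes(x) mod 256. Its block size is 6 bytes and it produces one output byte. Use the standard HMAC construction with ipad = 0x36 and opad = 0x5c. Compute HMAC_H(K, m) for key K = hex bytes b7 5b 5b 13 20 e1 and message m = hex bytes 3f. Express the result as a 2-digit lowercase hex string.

2d

Key hex bytes b7 5b 5b 13 20 e1 is exactly B = 6 bytes: K' = b7 5b 5b 13 20 e1.
K' ⊕ ipad = 81 6d 6d 25 16 d7.  K' ⊕ opad = eb 07 07 4f 7c bd.
Inner input = (K'⊕ipad) ∥ m = 81 6d 6d 25 16 d7 ∥ 3f.
Inner hash: sum = 129+109+109+37+22+215+63 = 684; mod 256 = 172 → ac.
Outer input = (K'⊕opad) ∥ inner = eb 07 07 4f 7c bd ∥ ac.
Outer hash (tag): sum = 235+7+7+79+124+189+172 = 813; mod 256 = 45 → 2d.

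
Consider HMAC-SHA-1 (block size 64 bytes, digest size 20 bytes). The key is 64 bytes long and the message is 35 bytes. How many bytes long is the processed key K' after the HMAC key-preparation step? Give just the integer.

64

Key is 64 ≤ 64 bytes, zero-padded: |K'| = 64.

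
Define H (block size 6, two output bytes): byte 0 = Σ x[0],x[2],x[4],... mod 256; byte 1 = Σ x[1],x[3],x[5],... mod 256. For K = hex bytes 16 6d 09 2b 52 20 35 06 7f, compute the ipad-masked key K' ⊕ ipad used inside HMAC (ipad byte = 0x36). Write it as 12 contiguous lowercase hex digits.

Key hex bytes 16 6d 09 2b 52 20 35 06 7f is 9 bytes > B = 6, so hash it first: H(key) = 25 be, then zero-pad to 6 bytes: K' = 25 be 00 00 00 00.
XOR each byte with 0x36: 25⊕36=13, be⊕36=88, 00⊕36=36, 00⊕36=36, 00⊕36=36, 00⊕36=36.

138836363636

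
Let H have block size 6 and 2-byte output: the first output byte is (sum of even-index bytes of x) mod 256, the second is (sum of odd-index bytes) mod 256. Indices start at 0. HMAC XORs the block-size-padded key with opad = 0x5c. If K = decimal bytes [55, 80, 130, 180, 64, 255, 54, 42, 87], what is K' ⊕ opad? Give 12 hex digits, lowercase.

da715c5c5c5c

Key decimal bytes [55, 80, 130, 180, 64, 255, 54, 42, 87] = 37 50 82 b4 40 ff 36 2a 57 is 9 bytes > B = 6, so hash it first: H(key) = 86 2d, then zero-pad to 6 bytes: K' = 86 2d 00 00 00 00.
XOR each byte with 0x5c: 86⊕5c=da, 2d⊕5c=71, 00⊕5c=5c, 00⊕5c=5c, 00⊕5c=5c, 00⊕5c=5c.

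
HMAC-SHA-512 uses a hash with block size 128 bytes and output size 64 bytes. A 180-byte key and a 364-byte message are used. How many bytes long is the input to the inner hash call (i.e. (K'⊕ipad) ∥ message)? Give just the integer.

Key is 180 > 128 bytes, so it is hashed to 64 bytes then zero-padded to 128: |K'| = 128.
Inner input = (K'⊕ipad) ∥ m → 128 + 364 = 492 bytes.

492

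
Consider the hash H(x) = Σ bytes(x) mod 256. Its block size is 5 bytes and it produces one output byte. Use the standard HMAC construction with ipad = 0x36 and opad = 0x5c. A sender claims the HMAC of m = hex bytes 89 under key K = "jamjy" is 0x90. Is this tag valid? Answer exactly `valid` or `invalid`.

invalid

Key "jamjy" = 6a 61 6d 6a 79 is exactly B = 5 bytes: K' = 6a 61 6d 6a 79.
K' ⊕ ipad = 5c 57 5b 5c 4f; K' ⊕ opad = 36 3d 31 36 25.
Inner hash: sum = 92+87+91+92+79+137 = 578; mod 256 = 66 → 42.
Outer hash (recomputed tag): sum = 54+61+49+54+37+66 = 321; mod 256 = 65 → 41.
Recomputed tag = 41; claimed = 90 → mismatch.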